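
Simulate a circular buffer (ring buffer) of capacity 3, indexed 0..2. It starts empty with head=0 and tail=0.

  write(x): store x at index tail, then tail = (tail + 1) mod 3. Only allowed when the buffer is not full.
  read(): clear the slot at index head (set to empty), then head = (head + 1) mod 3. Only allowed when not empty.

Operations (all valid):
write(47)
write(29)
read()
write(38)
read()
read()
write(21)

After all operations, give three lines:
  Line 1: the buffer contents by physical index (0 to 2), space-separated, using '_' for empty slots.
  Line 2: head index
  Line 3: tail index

write(47): buf=[47 _ _], head=0, tail=1, size=1
write(29): buf=[47 29 _], head=0, tail=2, size=2
read(): buf=[_ 29 _], head=1, tail=2, size=1
write(38): buf=[_ 29 38], head=1, tail=0, size=2
read(): buf=[_ _ 38], head=2, tail=0, size=1
read(): buf=[_ _ _], head=0, tail=0, size=0
write(21): buf=[21 _ _], head=0, tail=1, size=1

Answer: 21 _ _
0
1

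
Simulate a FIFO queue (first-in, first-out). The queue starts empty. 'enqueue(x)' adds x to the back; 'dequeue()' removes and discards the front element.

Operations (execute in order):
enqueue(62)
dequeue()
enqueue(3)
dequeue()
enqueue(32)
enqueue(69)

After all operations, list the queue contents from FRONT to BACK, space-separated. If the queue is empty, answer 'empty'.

enqueue(62): [62]
dequeue(): []
enqueue(3): [3]
dequeue(): []
enqueue(32): [32]
enqueue(69): [32, 69]

Answer: 32 69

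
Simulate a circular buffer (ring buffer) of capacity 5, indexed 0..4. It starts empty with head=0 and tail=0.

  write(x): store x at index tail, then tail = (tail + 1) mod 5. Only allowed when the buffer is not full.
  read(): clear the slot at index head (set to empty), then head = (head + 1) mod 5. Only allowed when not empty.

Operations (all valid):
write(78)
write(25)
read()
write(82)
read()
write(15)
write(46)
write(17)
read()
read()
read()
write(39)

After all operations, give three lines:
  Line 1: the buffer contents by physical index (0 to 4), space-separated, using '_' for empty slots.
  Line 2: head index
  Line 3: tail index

write(78): buf=[78 _ _ _ _], head=0, tail=1, size=1
write(25): buf=[78 25 _ _ _], head=0, tail=2, size=2
read(): buf=[_ 25 _ _ _], head=1, tail=2, size=1
write(82): buf=[_ 25 82 _ _], head=1, tail=3, size=2
read(): buf=[_ _ 82 _ _], head=2, tail=3, size=1
write(15): buf=[_ _ 82 15 _], head=2, tail=4, size=2
write(46): buf=[_ _ 82 15 46], head=2, tail=0, size=3
write(17): buf=[17 _ 82 15 46], head=2, tail=1, size=4
read(): buf=[17 _ _ 15 46], head=3, tail=1, size=3
read(): buf=[17 _ _ _ 46], head=4, tail=1, size=2
read(): buf=[17 _ _ _ _], head=0, tail=1, size=1
write(39): buf=[17 39 _ _ _], head=0, tail=2, size=2

Answer: 17 39 _ _ _
0
2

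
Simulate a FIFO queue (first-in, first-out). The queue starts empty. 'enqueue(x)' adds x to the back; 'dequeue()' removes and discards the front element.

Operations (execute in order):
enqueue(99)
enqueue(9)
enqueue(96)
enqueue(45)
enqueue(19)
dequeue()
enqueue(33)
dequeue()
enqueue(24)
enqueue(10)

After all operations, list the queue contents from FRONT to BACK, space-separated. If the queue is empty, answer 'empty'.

enqueue(99): [99]
enqueue(9): [99, 9]
enqueue(96): [99, 9, 96]
enqueue(45): [99, 9, 96, 45]
enqueue(19): [99, 9, 96, 45, 19]
dequeue(): [9, 96, 45, 19]
enqueue(33): [9, 96, 45, 19, 33]
dequeue(): [96, 45, 19, 33]
enqueue(24): [96, 45, 19, 33, 24]
enqueue(10): [96, 45, 19, 33, 24, 10]

Answer: 96 45 19 33 24 10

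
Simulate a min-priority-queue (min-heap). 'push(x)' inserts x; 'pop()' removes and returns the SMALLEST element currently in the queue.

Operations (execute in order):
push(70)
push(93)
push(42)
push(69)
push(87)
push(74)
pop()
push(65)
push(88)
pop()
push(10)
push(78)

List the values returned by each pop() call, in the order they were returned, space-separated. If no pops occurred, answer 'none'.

Answer: 42 65

Derivation:
push(70): heap contents = [70]
push(93): heap contents = [70, 93]
push(42): heap contents = [42, 70, 93]
push(69): heap contents = [42, 69, 70, 93]
push(87): heap contents = [42, 69, 70, 87, 93]
push(74): heap contents = [42, 69, 70, 74, 87, 93]
pop() → 42: heap contents = [69, 70, 74, 87, 93]
push(65): heap contents = [65, 69, 70, 74, 87, 93]
push(88): heap contents = [65, 69, 70, 74, 87, 88, 93]
pop() → 65: heap contents = [69, 70, 74, 87, 88, 93]
push(10): heap contents = [10, 69, 70, 74, 87, 88, 93]
push(78): heap contents = [10, 69, 70, 74, 78, 87, 88, 93]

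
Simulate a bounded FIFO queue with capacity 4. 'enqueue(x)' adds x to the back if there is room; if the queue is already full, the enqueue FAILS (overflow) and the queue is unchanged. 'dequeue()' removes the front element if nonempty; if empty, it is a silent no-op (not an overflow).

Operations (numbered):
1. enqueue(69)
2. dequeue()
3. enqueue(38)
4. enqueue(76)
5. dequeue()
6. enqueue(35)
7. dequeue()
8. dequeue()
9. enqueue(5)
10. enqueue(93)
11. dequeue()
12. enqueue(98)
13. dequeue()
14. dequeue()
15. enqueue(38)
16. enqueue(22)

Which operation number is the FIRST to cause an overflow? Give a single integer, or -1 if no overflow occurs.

1. enqueue(69): size=1
2. dequeue(): size=0
3. enqueue(38): size=1
4. enqueue(76): size=2
5. dequeue(): size=1
6. enqueue(35): size=2
7. dequeue(): size=1
8. dequeue(): size=0
9. enqueue(5): size=1
10. enqueue(93): size=2
11. dequeue(): size=1
12. enqueue(98): size=2
13. dequeue(): size=1
14. dequeue(): size=0
15. enqueue(38): size=1
16. enqueue(22): size=2

Answer: -1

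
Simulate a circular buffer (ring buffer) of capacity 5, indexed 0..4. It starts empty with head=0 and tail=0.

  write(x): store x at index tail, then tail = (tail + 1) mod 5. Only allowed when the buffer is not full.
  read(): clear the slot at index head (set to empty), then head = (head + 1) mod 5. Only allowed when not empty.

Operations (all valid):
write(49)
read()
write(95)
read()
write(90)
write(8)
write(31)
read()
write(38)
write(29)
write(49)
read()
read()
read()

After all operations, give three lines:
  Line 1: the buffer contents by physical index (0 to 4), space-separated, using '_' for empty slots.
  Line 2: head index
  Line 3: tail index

Answer: _ 29 49 _ _
1
3

Derivation:
write(49): buf=[49 _ _ _ _], head=0, tail=1, size=1
read(): buf=[_ _ _ _ _], head=1, tail=1, size=0
write(95): buf=[_ 95 _ _ _], head=1, tail=2, size=1
read(): buf=[_ _ _ _ _], head=2, tail=2, size=0
write(90): buf=[_ _ 90 _ _], head=2, tail=3, size=1
write(8): buf=[_ _ 90 8 _], head=2, tail=4, size=2
write(31): buf=[_ _ 90 8 31], head=2, tail=0, size=3
read(): buf=[_ _ _ 8 31], head=3, tail=0, size=2
write(38): buf=[38 _ _ 8 31], head=3, tail=1, size=3
write(29): buf=[38 29 _ 8 31], head=3, tail=2, size=4
write(49): buf=[38 29 49 8 31], head=3, tail=3, size=5
read(): buf=[38 29 49 _ 31], head=4, tail=3, size=4
read(): buf=[38 29 49 _ _], head=0, tail=3, size=3
read(): buf=[_ 29 49 _ _], head=1, tail=3, size=2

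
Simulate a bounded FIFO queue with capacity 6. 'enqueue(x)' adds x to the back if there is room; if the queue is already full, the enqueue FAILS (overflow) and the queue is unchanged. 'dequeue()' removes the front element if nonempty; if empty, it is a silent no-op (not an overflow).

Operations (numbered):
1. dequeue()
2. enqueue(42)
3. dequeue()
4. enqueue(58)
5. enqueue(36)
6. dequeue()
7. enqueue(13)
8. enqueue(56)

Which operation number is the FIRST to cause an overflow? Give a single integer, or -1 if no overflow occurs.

1. dequeue(): empty, no-op, size=0
2. enqueue(42): size=1
3. dequeue(): size=0
4. enqueue(58): size=1
5. enqueue(36): size=2
6. dequeue(): size=1
7. enqueue(13): size=2
8. enqueue(56): size=3

Answer: -1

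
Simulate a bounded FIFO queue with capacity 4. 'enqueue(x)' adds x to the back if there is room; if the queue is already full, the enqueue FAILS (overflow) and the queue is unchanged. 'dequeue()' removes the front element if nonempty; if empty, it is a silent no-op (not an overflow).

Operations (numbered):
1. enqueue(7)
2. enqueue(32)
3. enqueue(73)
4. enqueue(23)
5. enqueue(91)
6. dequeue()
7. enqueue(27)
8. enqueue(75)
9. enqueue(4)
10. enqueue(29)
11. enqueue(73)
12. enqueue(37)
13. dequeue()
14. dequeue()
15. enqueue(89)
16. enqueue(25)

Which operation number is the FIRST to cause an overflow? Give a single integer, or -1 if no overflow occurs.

1. enqueue(7): size=1
2. enqueue(32): size=2
3. enqueue(73): size=3
4. enqueue(23): size=4
5. enqueue(91): size=4=cap → OVERFLOW (fail)
6. dequeue(): size=3
7. enqueue(27): size=4
8. enqueue(75): size=4=cap → OVERFLOW (fail)
9. enqueue(4): size=4=cap → OVERFLOW (fail)
10. enqueue(29): size=4=cap → OVERFLOW (fail)
11. enqueue(73): size=4=cap → OVERFLOW (fail)
12. enqueue(37): size=4=cap → OVERFLOW (fail)
13. dequeue(): size=3
14. dequeue(): size=2
15. enqueue(89): size=3
16. enqueue(25): size=4

Answer: 5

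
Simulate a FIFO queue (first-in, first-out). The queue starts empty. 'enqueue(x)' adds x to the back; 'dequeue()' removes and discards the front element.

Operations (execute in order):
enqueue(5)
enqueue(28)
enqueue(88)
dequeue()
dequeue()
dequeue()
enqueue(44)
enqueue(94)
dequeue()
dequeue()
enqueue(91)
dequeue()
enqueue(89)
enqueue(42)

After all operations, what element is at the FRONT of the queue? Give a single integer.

Answer: 89

Derivation:
enqueue(5): queue = [5]
enqueue(28): queue = [5, 28]
enqueue(88): queue = [5, 28, 88]
dequeue(): queue = [28, 88]
dequeue(): queue = [88]
dequeue(): queue = []
enqueue(44): queue = [44]
enqueue(94): queue = [44, 94]
dequeue(): queue = [94]
dequeue(): queue = []
enqueue(91): queue = [91]
dequeue(): queue = []
enqueue(89): queue = [89]
enqueue(42): queue = [89, 42]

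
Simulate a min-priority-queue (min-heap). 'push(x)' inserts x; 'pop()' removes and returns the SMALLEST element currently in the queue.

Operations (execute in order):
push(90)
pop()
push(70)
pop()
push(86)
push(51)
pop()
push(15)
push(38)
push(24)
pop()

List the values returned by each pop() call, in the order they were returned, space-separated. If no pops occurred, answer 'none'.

push(90): heap contents = [90]
pop() → 90: heap contents = []
push(70): heap contents = [70]
pop() → 70: heap contents = []
push(86): heap contents = [86]
push(51): heap contents = [51, 86]
pop() → 51: heap contents = [86]
push(15): heap contents = [15, 86]
push(38): heap contents = [15, 38, 86]
push(24): heap contents = [15, 24, 38, 86]
pop() → 15: heap contents = [24, 38, 86]

Answer: 90 70 51 15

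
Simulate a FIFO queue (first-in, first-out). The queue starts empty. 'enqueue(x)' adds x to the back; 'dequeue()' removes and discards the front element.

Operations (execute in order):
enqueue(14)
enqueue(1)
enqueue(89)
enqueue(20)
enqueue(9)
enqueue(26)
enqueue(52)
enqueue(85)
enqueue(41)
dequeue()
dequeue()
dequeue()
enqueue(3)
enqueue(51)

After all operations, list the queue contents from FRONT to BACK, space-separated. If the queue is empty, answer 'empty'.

Answer: 20 9 26 52 85 41 3 51

Derivation:
enqueue(14): [14]
enqueue(1): [14, 1]
enqueue(89): [14, 1, 89]
enqueue(20): [14, 1, 89, 20]
enqueue(9): [14, 1, 89, 20, 9]
enqueue(26): [14, 1, 89, 20, 9, 26]
enqueue(52): [14, 1, 89, 20, 9, 26, 52]
enqueue(85): [14, 1, 89, 20, 9, 26, 52, 85]
enqueue(41): [14, 1, 89, 20, 9, 26, 52, 85, 41]
dequeue(): [1, 89, 20, 9, 26, 52, 85, 41]
dequeue(): [89, 20, 9, 26, 52, 85, 41]
dequeue(): [20, 9, 26, 52, 85, 41]
enqueue(3): [20, 9, 26, 52, 85, 41, 3]
enqueue(51): [20, 9, 26, 52, 85, 41, 3, 51]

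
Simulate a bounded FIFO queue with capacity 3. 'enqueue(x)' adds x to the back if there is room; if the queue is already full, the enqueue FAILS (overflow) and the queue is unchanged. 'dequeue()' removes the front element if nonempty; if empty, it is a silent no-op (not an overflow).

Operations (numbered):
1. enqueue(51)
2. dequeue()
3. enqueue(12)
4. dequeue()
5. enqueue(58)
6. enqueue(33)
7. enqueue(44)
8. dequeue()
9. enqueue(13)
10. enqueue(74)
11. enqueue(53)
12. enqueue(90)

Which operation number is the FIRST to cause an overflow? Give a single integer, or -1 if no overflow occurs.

Answer: 10

Derivation:
1. enqueue(51): size=1
2. dequeue(): size=0
3. enqueue(12): size=1
4. dequeue(): size=0
5. enqueue(58): size=1
6. enqueue(33): size=2
7. enqueue(44): size=3
8. dequeue(): size=2
9. enqueue(13): size=3
10. enqueue(74): size=3=cap → OVERFLOW (fail)
11. enqueue(53): size=3=cap → OVERFLOW (fail)
12. enqueue(90): size=3=cap → OVERFLOW (fail)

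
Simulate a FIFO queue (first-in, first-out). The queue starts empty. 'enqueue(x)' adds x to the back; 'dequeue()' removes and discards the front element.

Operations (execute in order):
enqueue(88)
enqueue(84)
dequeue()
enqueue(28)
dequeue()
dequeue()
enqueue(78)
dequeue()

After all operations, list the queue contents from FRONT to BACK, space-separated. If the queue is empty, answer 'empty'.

enqueue(88): [88]
enqueue(84): [88, 84]
dequeue(): [84]
enqueue(28): [84, 28]
dequeue(): [28]
dequeue(): []
enqueue(78): [78]
dequeue(): []

Answer: empty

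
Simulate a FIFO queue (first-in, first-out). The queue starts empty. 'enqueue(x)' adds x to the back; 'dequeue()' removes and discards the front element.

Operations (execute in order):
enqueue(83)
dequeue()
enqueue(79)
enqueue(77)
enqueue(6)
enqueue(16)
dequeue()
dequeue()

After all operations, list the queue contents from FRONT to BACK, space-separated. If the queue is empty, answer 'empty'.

Answer: 6 16

Derivation:
enqueue(83): [83]
dequeue(): []
enqueue(79): [79]
enqueue(77): [79, 77]
enqueue(6): [79, 77, 6]
enqueue(16): [79, 77, 6, 16]
dequeue(): [77, 6, 16]
dequeue(): [6, 16]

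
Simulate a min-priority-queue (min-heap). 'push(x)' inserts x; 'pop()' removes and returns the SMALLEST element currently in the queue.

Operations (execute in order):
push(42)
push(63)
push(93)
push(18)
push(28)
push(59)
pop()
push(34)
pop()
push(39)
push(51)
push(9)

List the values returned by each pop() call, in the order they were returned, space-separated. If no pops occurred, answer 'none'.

push(42): heap contents = [42]
push(63): heap contents = [42, 63]
push(93): heap contents = [42, 63, 93]
push(18): heap contents = [18, 42, 63, 93]
push(28): heap contents = [18, 28, 42, 63, 93]
push(59): heap contents = [18, 28, 42, 59, 63, 93]
pop() → 18: heap contents = [28, 42, 59, 63, 93]
push(34): heap contents = [28, 34, 42, 59, 63, 93]
pop() → 28: heap contents = [34, 42, 59, 63, 93]
push(39): heap contents = [34, 39, 42, 59, 63, 93]
push(51): heap contents = [34, 39, 42, 51, 59, 63, 93]
push(9): heap contents = [9, 34, 39, 42, 51, 59, 63, 93]

Answer: 18 28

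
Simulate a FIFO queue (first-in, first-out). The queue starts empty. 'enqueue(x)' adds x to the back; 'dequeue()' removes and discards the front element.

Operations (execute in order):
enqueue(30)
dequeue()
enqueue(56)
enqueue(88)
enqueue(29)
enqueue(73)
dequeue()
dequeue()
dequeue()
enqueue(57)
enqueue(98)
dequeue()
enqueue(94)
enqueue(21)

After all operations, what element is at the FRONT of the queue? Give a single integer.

Answer: 57

Derivation:
enqueue(30): queue = [30]
dequeue(): queue = []
enqueue(56): queue = [56]
enqueue(88): queue = [56, 88]
enqueue(29): queue = [56, 88, 29]
enqueue(73): queue = [56, 88, 29, 73]
dequeue(): queue = [88, 29, 73]
dequeue(): queue = [29, 73]
dequeue(): queue = [73]
enqueue(57): queue = [73, 57]
enqueue(98): queue = [73, 57, 98]
dequeue(): queue = [57, 98]
enqueue(94): queue = [57, 98, 94]
enqueue(21): queue = [57, 98, 94, 21]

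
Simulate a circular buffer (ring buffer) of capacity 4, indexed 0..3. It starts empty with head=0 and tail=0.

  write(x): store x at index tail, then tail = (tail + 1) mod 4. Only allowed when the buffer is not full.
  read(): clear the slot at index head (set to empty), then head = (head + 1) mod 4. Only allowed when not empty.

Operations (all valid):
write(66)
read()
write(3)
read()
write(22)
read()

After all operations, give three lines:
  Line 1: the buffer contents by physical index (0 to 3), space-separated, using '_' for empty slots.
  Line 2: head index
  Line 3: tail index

Answer: _ _ _ _
3
3

Derivation:
write(66): buf=[66 _ _ _], head=0, tail=1, size=1
read(): buf=[_ _ _ _], head=1, tail=1, size=0
write(3): buf=[_ 3 _ _], head=1, tail=2, size=1
read(): buf=[_ _ _ _], head=2, tail=2, size=0
write(22): buf=[_ _ 22 _], head=2, tail=3, size=1
read(): buf=[_ _ _ _], head=3, tail=3, size=0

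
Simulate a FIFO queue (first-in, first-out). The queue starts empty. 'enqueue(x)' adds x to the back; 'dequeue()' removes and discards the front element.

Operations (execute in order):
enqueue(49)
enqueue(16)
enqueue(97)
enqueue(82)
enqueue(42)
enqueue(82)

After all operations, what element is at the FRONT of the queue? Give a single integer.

enqueue(49): queue = [49]
enqueue(16): queue = [49, 16]
enqueue(97): queue = [49, 16, 97]
enqueue(82): queue = [49, 16, 97, 82]
enqueue(42): queue = [49, 16, 97, 82, 42]
enqueue(82): queue = [49, 16, 97, 82, 42, 82]

Answer: 49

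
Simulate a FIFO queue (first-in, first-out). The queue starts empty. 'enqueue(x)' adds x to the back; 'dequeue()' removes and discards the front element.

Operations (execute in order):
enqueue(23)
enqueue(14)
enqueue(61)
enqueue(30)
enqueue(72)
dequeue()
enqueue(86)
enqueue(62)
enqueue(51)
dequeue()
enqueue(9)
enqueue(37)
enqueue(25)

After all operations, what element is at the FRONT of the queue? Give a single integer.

Answer: 61

Derivation:
enqueue(23): queue = [23]
enqueue(14): queue = [23, 14]
enqueue(61): queue = [23, 14, 61]
enqueue(30): queue = [23, 14, 61, 30]
enqueue(72): queue = [23, 14, 61, 30, 72]
dequeue(): queue = [14, 61, 30, 72]
enqueue(86): queue = [14, 61, 30, 72, 86]
enqueue(62): queue = [14, 61, 30, 72, 86, 62]
enqueue(51): queue = [14, 61, 30, 72, 86, 62, 51]
dequeue(): queue = [61, 30, 72, 86, 62, 51]
enqueue(9): queue = [61, 30, 72, 86, 62, 51, 9]
enqueue(37): queue = [61, 30, 72, 86, 62, 51, 9, 37]
enqueue(25): queue = [61, 30, 72, 86, 62, 51, 9, 37, 25]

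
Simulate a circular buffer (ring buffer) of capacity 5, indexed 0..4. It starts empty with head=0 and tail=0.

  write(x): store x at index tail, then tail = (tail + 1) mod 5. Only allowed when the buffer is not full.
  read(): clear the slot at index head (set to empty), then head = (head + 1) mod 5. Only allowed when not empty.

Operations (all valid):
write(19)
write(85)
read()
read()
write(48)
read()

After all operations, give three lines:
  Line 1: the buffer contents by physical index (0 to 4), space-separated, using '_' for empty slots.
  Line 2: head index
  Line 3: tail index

write(19): buf=[19 _ _ _ _], head=0, tail=1, size=1
write(85): buf=[19 85 _ _ _], head=0, tail=2, size=2
read(): buf=[_ 85 _ _ _], head=1, tail=2, size=1
read(): buf=[_ _ _ _ _], head=2, tail=2, size=0
write(48): buf=[_ _ 48 _ _], head=2, tail=3, size=1
read(): buf=[_ _ _ _ _], head=3, tail=3, size=0

Answer: _ _ _ _ _
3
3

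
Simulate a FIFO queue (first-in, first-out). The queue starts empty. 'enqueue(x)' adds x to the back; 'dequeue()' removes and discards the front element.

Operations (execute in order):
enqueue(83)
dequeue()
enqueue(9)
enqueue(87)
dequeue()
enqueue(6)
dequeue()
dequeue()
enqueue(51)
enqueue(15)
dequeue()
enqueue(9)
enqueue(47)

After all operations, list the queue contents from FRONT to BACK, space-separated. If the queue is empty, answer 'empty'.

Answer: 15 9 47

Derivation:
enqueue(83): [83]
dequeue(): []
enqueue(9): [9]
enqueue(87): [9, 87]
dequeue(): [87]
enqueue(6): [87, 6]
dequeue(): [6]
dequeue(): []
enqueue(51): [51]
enqueue(15): [51, 15]
dequeue(): [15]
enqueue(9): [15, 9]
enqueue(47): [15, 9, 47]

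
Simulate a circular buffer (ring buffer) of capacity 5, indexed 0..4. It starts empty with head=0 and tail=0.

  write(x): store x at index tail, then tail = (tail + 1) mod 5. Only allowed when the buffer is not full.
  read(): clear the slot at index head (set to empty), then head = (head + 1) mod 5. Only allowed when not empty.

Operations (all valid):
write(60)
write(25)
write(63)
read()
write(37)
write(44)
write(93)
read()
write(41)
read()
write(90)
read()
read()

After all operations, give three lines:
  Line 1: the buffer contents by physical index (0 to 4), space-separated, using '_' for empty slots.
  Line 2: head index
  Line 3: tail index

Answer: 93 41 90 _ _
0
3

Derivation:
write(60): buf=[60 _ _ _ _], head=0, tail=1, size=1
write(25): buf=[60 25 _ _ _], head=0, tail=2, size=2
write(63): buf=[60 25 63 _ _], head=0, tail=3, size=3
read(): buf=[_ 25 63 _ _], head=1, tail=3, size=2
write(37): buf=[_ 25 63 37 _], head=1, tail=4, size=3
write(44): buf=[_ 25 63 37 44], head=1, tail=0, size=4
write(93): buf=[93 25 63 37 44], head=1, tail=1, size=5
read(): buf=[93 _ 63 37 44], head=2, tail=1, size=4
write(41): buf=[93 41 63 37 44], head=2, tail=2, size=5
read(): buf=[93 41 _ 37 44], head=3, tail=2, size=4
write(90): buf=[93 41 90 37 44], head=3, tail=3, size=5
read(): buf=[93 41 90 _ 44], head=4, tail=3, size=4
read(): buf=[93 41 90 _ _], head=0, tail=3, size=3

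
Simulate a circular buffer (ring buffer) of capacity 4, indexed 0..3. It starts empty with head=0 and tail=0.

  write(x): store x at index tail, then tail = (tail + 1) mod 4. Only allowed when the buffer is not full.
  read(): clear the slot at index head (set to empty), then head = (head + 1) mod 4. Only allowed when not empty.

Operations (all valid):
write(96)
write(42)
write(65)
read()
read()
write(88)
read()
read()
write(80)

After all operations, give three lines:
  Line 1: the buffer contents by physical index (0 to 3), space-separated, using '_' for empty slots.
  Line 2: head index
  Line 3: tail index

Answer: 80 _ _ _
0
1

Derivation:
write(96): buf=[96 _ _ _], head=0, tail=1, size=1
write(42): buf=[96 42 _ _], head=0, tail=2, size=2
write(65): buf=[96 42 65 _], head=0, tail=3, size=3
read(): buf=[_ 42 65 _], head=1, tail=3, size=2
read(): buf=[_ _ 65 _], head=2, tail=3, size=1
write(88): buf=[_ _ 65 88], head=2, tail=0, size=2
read(): buf=[_ _ _ 88], head=3, tail=0, size=1
read(): buf=[_ _ _ _], head=0, tail=0, size=0
write(80): buf=[80 _ _ _], head=0, tail=1, size=1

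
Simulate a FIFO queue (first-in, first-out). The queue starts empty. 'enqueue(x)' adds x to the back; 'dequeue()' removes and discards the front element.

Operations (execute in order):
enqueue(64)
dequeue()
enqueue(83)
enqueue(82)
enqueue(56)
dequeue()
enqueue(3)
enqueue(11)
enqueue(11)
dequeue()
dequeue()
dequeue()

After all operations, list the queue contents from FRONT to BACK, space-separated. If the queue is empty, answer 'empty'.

enqueue(64): [64]
dequeue(): []
enqueue(83): [83]
enqueue(82): [83, 82]
enqueue(56): [83, 82, 56]
dequeue(): [82, 56]
enqueue(3): [82, 56, 3]
enqueue(11): [82, 56, 3, 11]
enqueue(11): [82, 56, 3, 11, 11]
dequeue(): [56, 3, 11, 11]
dequeue(): [3, 11, 11]
dequeue(): [11, 11]

Answer: 11 11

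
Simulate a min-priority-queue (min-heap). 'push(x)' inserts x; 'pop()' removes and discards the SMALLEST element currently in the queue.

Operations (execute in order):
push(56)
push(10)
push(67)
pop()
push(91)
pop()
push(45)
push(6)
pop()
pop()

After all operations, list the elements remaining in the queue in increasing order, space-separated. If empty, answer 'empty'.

push(56): heap contents = [56]
push(10): heap contents = [10, 56]
push(67): heap contents = [10, 56, 67]
pop() → 10: heap contents = [56, 67]
push(91): heap contents = [56, 67, 91]
pop() → 56: heap contents = [67, 91]
push(45): heap contents = [45, 67, 91]
push(6): heap contents = [6, 45, 67, 91]
pop() → 6: heap contents = [45, 67, 91]
pop() → 45: heap contents = [67, 91]

Answer: 67 91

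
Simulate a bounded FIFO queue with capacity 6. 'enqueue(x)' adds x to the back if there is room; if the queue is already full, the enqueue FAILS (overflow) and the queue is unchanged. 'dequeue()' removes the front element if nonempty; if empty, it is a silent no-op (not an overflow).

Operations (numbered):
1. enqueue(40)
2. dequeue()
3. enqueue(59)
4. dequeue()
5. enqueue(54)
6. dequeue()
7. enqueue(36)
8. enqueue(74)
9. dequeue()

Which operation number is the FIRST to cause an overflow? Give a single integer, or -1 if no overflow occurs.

Answer: -1

Derivation:
1. enqueue(40): size=1
2. dequeue(): size=0
3. enqueue(59): size=1
4. dequeue(): size=0
5. enqueue(54): size=1
6. dequeue(): size=0
7. enqueue(36): size=1
8. enqueue(74): size=2
9. dequeue(): size=1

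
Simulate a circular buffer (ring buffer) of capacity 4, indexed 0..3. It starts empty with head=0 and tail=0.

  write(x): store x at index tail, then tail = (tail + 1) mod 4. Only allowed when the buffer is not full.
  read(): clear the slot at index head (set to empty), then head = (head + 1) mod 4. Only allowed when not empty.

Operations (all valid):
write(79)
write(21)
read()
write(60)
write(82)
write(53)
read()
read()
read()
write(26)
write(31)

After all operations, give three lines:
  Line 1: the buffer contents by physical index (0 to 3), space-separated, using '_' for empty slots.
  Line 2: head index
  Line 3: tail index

write(79): buf=[79 _ _ _], head=0, tail=1, size=1
write(21): buf=[79 21 _ _], head=0, tail=2, size=2
read(): buf=[_ 21 _ _], head=1, tail=2, size=1
write(60): buf=[_ 21 60 _], head=1, tail=3, size=2
write(82): buf=[_ 21 60 82], head=1, tail=0, size=3
write(53): buf=[53 21 60 82], head=1, tail=1, size=4
read(): buf=[53 _ 60 82], head=2, tail=1, size=3
read(): buf=[53 _ _ 82], head=3, tail=1, size=2
read(): buf=[53 _ _ _], head=0, tail=1, size=1
write(26): buf=[53 26 _ _], head=0, tail=2, size=2
write(31): buf=[53 26 31 _], head=0, tail=3, size=3

Answer: 53 26 31 _
0
3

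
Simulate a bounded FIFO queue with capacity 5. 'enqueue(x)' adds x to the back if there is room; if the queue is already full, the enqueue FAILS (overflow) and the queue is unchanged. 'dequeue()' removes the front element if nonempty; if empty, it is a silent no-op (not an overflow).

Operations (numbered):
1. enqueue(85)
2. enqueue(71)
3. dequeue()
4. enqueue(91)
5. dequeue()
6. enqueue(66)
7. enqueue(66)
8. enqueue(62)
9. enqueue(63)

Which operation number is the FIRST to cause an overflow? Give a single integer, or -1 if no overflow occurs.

Answer: -1

Derivation:
1. enqueue(85): size=1
2. enqueue(71): size=2
3. dequeue(): size=1
4. enqueue(91): size=2
5. dequeue(): size=1
6. enqueue(66): size=2
7. enqueue(66): size=3
8. enqueue(62): size=4
9. enqueue(63): size=5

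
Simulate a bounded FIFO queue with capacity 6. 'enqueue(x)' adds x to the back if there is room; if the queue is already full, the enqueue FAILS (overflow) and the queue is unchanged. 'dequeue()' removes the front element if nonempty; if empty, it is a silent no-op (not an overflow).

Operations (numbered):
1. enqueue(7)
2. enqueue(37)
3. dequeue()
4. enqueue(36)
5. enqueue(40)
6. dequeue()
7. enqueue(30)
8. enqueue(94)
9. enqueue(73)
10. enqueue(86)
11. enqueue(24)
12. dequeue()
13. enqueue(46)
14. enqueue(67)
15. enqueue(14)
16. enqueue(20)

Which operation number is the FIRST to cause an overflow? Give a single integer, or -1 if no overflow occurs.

Answer: 11

Derivation:
1. enqueue(7): size=1
2. enqueue(37): size=2
3. dequeue(): size=1
4. enqueue(36): size=2
5. enqueue(40): size=3
6. dequeue(): size=2
7. enqueue(30): size=3
8. enqueue(94): size=4
9. enqueue(73): size=5
10. enqueue(86): size=6
11. enqueue(24): size=6=cap → OVERFLOW (fail)
12. dequeue(): size=5
13. enqueue(46): size=6
14. enqueue(67): size=6=cap → OVERFLOW (fail)
15. enqueue(14): size=6=cap → OVERFLOW (fail)
16. enqueue(20): size=6=cap → OVERFLOW (fail)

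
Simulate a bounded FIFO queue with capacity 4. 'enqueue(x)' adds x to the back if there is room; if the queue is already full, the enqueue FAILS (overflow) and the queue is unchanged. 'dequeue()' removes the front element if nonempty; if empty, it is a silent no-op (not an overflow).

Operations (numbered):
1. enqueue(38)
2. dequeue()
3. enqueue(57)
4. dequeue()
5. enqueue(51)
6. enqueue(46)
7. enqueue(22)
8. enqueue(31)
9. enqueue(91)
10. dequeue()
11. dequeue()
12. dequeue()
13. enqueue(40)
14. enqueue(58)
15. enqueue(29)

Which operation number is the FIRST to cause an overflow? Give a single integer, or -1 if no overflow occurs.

1. enqueue(38): size=1
2. dequeue(): size=0
3. enqueue(57): size=1
4. dequeue(): size=0
5. enqueue(51): size=1
6. enqueue(46): size=2
7. enqueue(22): size=3
8. enqueue(31): size=4
9. enqueue(91): size=4=cap → OVERFLOW (fail)
10. dequeue(): size=3
11. dequeue(): size=2
12. dequeue(): size=1
13. enqueue(40): size=2
14. enqueue(58): size=3
15. enqueue(29): size=4

Answer: 9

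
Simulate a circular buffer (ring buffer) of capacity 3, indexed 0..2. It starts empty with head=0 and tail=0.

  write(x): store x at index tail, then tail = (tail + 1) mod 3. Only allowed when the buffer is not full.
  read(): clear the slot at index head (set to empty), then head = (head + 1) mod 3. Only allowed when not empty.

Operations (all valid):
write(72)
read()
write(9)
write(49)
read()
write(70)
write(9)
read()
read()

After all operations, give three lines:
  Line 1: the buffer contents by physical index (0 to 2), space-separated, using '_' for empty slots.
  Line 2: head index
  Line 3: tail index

Answer: _ 9 _
1
2

Derivation:
write(72): buf=[72 _ _], head=0, tail=1, size=1
read(): buf=[_ _ _], head=1, tail=1, size=0
write(9): buf=[_ 9 _], head=1, tail=2, size=1
write(49): buf=[_ 9 49], head=1, tail=0, size=2
read(): buf=[_ _ 49], head=2, tail=0, size=1
write(70): buf=[70 _ 49], head=2, tail=1, size=2
write(9): buf=[70 9 49], head=2, tail=2, size=3
read(): buf=[70 9 _], head=0, tail=2, size=2
read(): buf=[_ 9 _], head=1, tail=2, size=1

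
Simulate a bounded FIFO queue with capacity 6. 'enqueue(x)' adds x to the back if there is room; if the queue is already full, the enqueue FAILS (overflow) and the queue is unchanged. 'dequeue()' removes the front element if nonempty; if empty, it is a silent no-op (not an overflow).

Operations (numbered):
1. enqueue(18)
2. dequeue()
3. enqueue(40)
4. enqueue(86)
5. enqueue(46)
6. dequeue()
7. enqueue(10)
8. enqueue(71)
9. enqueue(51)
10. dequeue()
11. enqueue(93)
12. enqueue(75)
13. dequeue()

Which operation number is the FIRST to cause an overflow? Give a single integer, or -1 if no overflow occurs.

1. enqueue(18): size=1
2. dequeue(): size=0
3. enqueue(40): size=1
4. enqueue(86): size=2
5. enqueue(46): size=3
6. dequeue(): size=2
7. enqueue(10): size=3
8. enqueue(71): size=4
9. enqueue(51): size=5
10. dequeue(): size=4
11. enqueue(93): size=5
12. enqueue(75): size=6
13. dequeue(): size=5

Answer: -1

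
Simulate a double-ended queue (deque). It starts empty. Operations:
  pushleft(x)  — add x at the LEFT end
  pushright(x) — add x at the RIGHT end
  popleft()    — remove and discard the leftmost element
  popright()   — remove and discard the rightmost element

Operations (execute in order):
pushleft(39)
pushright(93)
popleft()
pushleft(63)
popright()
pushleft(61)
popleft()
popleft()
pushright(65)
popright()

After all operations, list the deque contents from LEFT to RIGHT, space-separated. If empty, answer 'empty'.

Answer: empty

Derivation:
pushleft(39): [39]
pushright(93): [39, 93]
popleft(): [93]
pushleft(63): [63, 93]
popright(): [63]
pushleft(61): [61, 63]
popleft(): [63]
popleft(): []
pushright(65): [65]
popright(): []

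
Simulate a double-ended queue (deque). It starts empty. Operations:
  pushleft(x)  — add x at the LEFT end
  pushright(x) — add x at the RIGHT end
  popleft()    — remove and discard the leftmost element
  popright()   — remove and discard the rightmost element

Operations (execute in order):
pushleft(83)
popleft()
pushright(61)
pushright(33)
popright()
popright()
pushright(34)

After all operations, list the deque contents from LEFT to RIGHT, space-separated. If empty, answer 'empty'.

pushleft(83): [83]
popleft(): []
pushright(61): [61]
pushright(33): [61, 33]
popright(): [61]
popright(): []
pushright(34): [34]

Answer: 34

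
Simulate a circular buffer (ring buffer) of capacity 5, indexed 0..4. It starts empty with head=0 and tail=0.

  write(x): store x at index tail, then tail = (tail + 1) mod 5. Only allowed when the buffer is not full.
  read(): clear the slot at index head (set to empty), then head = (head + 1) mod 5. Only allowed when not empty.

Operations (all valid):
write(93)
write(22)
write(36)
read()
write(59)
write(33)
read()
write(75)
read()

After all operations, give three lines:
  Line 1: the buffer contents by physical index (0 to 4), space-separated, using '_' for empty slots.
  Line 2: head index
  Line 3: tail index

write(93): buf=[93 _ _ _ _], head=0, tail=1, size=1
write(22): buf=[93 22 _ _ _], head=0, tail=2, size=2
write(36): buf=[93 22 36 _ _], head=0, tail=3, size=3
read(): buf=[_ 22 36 _ _], head=1, tail=3, size=2
write(59): buf=[_ 22 36 59 _], head=1, tail=4, size=3
write(33): buf=[_ 22 36 59 33], head=1, tail=0, size=4
read(): buf=[_ _ 36 59 33], head=2, tail=0, size=3
write(75): buf=[75 _ 36 59 33], head=2, tail=1, size=4
read(): buf=[75 _ _ 59 33], head=3, tail=1, size=3

Answer: 75 _ _ 59 33
3
1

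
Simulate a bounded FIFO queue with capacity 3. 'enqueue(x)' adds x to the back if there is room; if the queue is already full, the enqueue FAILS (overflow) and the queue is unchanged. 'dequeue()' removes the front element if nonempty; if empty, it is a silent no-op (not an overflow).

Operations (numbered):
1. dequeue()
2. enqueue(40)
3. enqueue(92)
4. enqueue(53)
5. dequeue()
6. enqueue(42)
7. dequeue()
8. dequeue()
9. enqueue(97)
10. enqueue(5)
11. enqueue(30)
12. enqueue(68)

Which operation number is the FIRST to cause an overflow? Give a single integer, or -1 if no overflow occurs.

1. dequeue(): empty, no-op, size=0
2. enqueue(40): size=1
3. enqueue(92): size=2
4. enqueue(53): size=3
5. dequeue(): size=2
6. enqueue(42): size=3
7. dequeue(): size=2
8. dequeue(): size=1
9. enqueue(97): size=2
10. enqueue(5): size=3
11. enqueue(30): size=3=cap → OVERFLOW (fail)
12. enqueue(68): size=3=cap → OVERFLOW (fail)

Answer: 11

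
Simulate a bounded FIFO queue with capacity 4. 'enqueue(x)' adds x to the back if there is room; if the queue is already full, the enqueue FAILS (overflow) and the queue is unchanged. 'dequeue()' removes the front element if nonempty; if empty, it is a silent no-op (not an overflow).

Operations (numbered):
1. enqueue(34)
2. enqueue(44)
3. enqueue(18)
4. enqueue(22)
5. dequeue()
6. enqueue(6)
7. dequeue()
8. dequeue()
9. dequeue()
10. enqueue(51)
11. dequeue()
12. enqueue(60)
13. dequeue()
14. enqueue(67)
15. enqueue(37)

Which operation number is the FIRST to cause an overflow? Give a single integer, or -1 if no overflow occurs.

1. enqueue(34): size=1
2. enqueue(44): size=2
3. enqueue(18): size=3
4. enqueue(22): size=4
5. dequeue(): size=3
6. enqueue(6): size=4
7. dequeue(): size=3
8. dequeue(): size=2
9. dequeue(): size=1
10. enqueue(51): size=2
11. dequeue(): size=1
12. enqueue(60): size=2
13. dequeue(): size=1
14. enqueue(67): size=2
15. enqueue(37): size=3

Answer: -1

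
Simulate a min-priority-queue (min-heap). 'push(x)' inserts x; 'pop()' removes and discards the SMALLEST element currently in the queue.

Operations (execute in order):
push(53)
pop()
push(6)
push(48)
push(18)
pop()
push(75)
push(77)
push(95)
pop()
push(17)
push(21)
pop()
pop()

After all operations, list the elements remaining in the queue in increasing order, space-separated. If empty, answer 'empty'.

push(53): heap contents = [53]
pop() → 53: heap contents = []
push(6): heap contents = [6]
push(48): heap contents = [6, 48]
push(18): heap contents = [6, 18, 48]
pop() → 6: heap contents = [18, 48]
push(75): heap contents = [18, 48, 75]
push(77): heap contents = [18, 48, 75, 77]
push(95): heap contents = [18, 48, 75, 77, 95]
pop() → 18: heap contents = [48, 75, 77, 95]
push(17): heap contents = [17, 48, 75, 77, 95]
push(21): heap contents = [17, 21, 48, 75, 77, 95]
pop() → 17: heap contents = [21, 48, 75, 77, 95]
pop() → 21: heap contents = [48, 75, 77, 95]

Answer: 48 75 77 95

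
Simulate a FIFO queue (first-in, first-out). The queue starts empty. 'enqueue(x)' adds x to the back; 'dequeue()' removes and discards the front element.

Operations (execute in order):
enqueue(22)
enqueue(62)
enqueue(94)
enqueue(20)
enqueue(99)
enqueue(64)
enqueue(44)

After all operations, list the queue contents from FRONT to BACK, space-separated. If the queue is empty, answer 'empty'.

enqueue(22): [22]
enqueue(62): [22, 62]
enqueue(94): [22, 62, 94]
enqueue(20): [22, 62, 94, 20]
enqueue(99): [22, 62, 94, 20, 99]
enqueue(64): [22, 62, 94, 20, 99, 64]
enqueue(44): [22, 62, 94, 20, 99, 64, 44]

Answer: 22 62 94 20 99 64 44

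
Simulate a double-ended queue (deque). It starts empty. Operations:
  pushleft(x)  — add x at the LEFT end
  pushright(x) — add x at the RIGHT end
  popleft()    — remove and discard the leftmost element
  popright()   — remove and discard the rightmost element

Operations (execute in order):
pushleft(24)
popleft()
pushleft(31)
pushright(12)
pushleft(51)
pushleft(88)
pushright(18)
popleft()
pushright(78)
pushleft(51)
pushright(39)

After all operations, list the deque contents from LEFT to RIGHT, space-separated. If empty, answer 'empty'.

Answer: 51 51 31 12 18 78 39

Derivation:
pushleft(24): [24]
popleft(): []
pushleft(31): [31]
pushright(12): [31, 12]
pushleft(51): [51, 31, 12]
pushleft(88): [88, 51, 31, 12]
pushright(18): [88, 51, 31, 12, 18]
popleft(): [51, 31, 12, 18]
pushright(78): [51, 31, 12, 18, 78]
pushleft(51): [51, 51, 31, 12, 18, 78]
pushright(39): [51, 51, 31, 12, 18, 78, 39]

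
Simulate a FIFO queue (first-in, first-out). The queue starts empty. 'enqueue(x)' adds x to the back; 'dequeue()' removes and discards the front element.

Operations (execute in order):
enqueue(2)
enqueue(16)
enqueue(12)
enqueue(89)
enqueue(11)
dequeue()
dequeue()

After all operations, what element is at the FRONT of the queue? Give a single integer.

Answer: 12

Derivation:
enqueue(2): queue = [2]
enqueue(16): queue = [2, 16]
enqueue(12): queue = [2, 16, 12]
enqueue(89): queue = [2, 16, 12, 89]
enqueue(11): queue = [2, 16, 12, 89, 11]
dequeue(): queue = [16, 12, 89, 11]
dequeue(): queue = [12, 89, 11]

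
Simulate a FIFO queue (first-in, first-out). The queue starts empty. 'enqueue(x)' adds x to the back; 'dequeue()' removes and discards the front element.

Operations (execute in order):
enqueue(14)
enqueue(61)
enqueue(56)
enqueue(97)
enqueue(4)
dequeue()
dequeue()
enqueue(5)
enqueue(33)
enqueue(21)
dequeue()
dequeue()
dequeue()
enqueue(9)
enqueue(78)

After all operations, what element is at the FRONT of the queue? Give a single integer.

enqueue(14): queue = [14]
enqueue(61): queue = [14, 61]
enqueue(56): queue = [14, 61, 56]
enqueue(97): queue = [14, 61, 56, 97]
enqueue(4): queue = [14, 61, 56, 97, 4]
dequeue(): queue = [61, 56, 97, 4]
dequeue(): queue = [56, 97, 4]
enqueue(5): queue = [56, 97, 4, 5]
enqueue(33): queue = [56, 97, 4, 5, 33]
enqueue(21): queue = [56, 97, 4, 5, 33, 21]
dequeue(): queue = [97, 4, 5, 33, 21]
dequeue(): queue = [4, 5, 33, 21]
dequeue(): queue = [5, 33, 21]
enqueue(9): queue = [5, 33, 21, 9]
enqueue(78): queue = [5, 33, 21, 9, 78]

Answer: 5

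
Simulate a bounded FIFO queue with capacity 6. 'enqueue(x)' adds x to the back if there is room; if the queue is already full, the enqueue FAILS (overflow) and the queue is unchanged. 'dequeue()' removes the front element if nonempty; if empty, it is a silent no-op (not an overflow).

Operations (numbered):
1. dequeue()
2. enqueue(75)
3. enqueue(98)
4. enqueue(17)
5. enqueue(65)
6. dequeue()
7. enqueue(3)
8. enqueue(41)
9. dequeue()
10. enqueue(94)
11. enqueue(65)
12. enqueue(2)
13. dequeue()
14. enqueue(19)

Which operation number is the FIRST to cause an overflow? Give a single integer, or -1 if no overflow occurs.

1. dequeue(): empty, no-op, size=0
2. enqueue(75): size=1
3. enqueue(98): size=2
4. enqueue(17): size=3
5. enqueue(65): size=4
6. dequeue(): size=3
7. enqueue(3): size=4
8. enqueue(41): size=5
9. dequeue(): size=4
10. enqueue(94): size=5
11. enqueue(65): size=6
12. enqueue(2): size=6=cap → OVERFLOW (fail)
13. dequeue(): size=5
14. enqueue(19): size=6

Answer: 12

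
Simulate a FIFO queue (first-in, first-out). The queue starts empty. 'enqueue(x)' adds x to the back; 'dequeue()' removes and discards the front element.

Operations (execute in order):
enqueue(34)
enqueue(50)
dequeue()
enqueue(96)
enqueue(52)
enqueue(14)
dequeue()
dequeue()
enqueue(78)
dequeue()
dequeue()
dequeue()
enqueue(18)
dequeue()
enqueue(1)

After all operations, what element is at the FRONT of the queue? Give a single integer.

enqueue(34): queue = [34]
enqueue(50): queue = [34, 50]
dequeue(): queue = [50]
enqueue(96): queue = [50, 96]
enqueue(52): queue = [50, 96, 52]
enqueue(14): queue = [50, 96, 52, 14]
dequeue(): queue = [96, 52, 14]
dequeue(): queue = [52, 14]
enqueue(78): queue = [52, 14, 78]
dequeue(): queue = [14, 78]
dequeue(): queue = [78]
dequeue(): queue = []
enqueue(18): queue = [18]
dequeue(): queue = []
enqueue(1): queue = [1]

Answer: 1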